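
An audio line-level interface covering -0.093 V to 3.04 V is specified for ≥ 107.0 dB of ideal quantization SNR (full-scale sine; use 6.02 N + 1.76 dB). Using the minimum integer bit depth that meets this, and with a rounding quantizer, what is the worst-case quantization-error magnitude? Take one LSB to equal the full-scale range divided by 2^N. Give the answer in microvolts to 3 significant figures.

Full-scale range = 3.04 V − (-0.093 V) = 3.133 V.
Required N = ⌈(107.0 − 1.76)/6.02⌉ = ⌈17.482⌉ = 18.
LSB = 3.133 V / 2^18 = 11.951 µV.
Half an LSB is 5.98 µV.

5.98 µV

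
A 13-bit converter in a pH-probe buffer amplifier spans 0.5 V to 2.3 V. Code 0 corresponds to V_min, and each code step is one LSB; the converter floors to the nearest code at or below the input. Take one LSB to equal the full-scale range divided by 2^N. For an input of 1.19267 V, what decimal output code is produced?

3152

The full-scale span is 2.3 − (0.5) = 1.8 V. LSB = 1.8 V / 2^13 ≈ 219.7 µV.
code = ⌊(V_in − V_min)/LSB⌋ = ⌊(V_in − V_min) × 2^13 / range⌋
     = ⌊(1.19267 − (0.5)) × 8192 / 1.8⌋ = ⌊0.69267 × 8192/1.8⌋
     = ⌊3152.418⌋ = 3152.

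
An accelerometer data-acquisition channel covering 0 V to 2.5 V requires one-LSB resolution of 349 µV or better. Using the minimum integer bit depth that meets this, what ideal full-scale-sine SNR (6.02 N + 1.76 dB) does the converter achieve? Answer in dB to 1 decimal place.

80.0 dB

Full-scale range = 2.5 V.
Need 2^N ≥ 2.5 V / 349 µV = 7163 → N_min = 13.
SNR = 6.02 × 13 + 1.76 = 80.02 dB.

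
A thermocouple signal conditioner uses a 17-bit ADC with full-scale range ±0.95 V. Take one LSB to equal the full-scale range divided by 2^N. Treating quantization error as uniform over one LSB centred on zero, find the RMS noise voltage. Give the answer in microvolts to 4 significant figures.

The full-scale span is 0.95 − (-0.95) = 1.9 V.
Step size = 1.9/131072 V = 14.4958 µV.
For a uniform distribution on [−LSB/2, +LSB/2], V_rms = LSB/√12 = 14.4958 µV/3.4641 = 4.185 µV.

4.185 µV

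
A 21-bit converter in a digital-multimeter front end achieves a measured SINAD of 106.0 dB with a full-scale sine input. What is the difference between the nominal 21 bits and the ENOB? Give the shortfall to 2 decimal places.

3.68 bits

Effective bits = (106.0 − 1.76)/6.02 = 17.3156.
Lost resolution: 21 − 17.3156 = 3.6844 bits.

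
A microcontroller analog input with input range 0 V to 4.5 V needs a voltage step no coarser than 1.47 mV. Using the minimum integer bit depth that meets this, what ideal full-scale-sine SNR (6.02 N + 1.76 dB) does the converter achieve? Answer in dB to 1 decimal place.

V_FS = 4.5 V.
4.5 V / 1.47 mV = 3061. Since 2^11 = 2048 and 2^12 = 4096, N = 12.
Ideal SNR at N = 12: 6.02·12 + 1.76 = 74.0 dB.

74.0 dB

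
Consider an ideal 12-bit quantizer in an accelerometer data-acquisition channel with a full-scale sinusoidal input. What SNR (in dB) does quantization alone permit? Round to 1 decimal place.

SNR = 6.02·12 + 1.76 = 74.00 dB.

74.0 dB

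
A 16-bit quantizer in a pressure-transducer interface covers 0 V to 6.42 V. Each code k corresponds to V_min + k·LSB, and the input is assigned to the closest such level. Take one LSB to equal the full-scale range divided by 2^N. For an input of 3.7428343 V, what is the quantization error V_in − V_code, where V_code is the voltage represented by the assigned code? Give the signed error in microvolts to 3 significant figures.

V_FS = 6.42 V. LSB = 6.42 V / 2^16 ≈ 97.96 µV.
Position in LSBs: (3.7428343 − (0)) × 65536/6.42 = 38207.2257; rounding gives k = 38207.
V_code = 0 + (38207/65536) × 6.42 = 3.7428121948 V.
e = 3.7428343 − (3.7428121948) = +22.1 µV.

+22.1 µV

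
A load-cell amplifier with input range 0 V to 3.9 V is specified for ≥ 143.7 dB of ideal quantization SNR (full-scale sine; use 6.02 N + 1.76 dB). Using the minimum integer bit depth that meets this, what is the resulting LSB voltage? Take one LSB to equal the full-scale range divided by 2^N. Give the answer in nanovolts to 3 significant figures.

Full-scale range = 3.9 V.
Solving 6.02 N ≥ 143.7 − 1.76: N ≥ 23.578. Round up → N = 24.
Step size = 3.9/16777216 V = 232 nV.

232 nV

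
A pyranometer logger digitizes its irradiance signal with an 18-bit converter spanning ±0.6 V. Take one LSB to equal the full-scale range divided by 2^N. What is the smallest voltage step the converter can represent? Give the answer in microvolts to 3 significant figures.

4.58 µV

Span: 0.6 V − (-0.6 V) = 1.2 V.
There are 2^18 = 262144 steps.
LSB = 1.2 V ÷ 2^18 = 1.2/262144 V = 4.58 µV.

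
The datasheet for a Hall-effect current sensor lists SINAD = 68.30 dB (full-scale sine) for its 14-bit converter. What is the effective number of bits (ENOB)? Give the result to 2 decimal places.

ENOB = (SINAD − 1.76) / 6.02 = (68.30 − 1.76) / 6.02 = 66.54 / 6.02 = 11.0532.

11.05 bits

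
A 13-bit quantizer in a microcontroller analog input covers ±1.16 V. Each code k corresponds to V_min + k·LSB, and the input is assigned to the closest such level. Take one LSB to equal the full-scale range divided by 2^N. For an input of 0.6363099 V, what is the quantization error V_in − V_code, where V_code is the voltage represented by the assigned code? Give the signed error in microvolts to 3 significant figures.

Span: 1.16 V − (-1.16 V) = 2.32 V. LSB = 2.32 V / 2^13 ≈ 283.2 µV.
(V_in − V_min)/LSB = (0.6363099 − (-1.16)) × 8192/2.32 = 6342.8322 → nearest code k = 6343.
Reconstructed level: -1.16 + 6343 × 2.32/8192 V = 0.6363574219 V.
Error = V_in − V_code = 0.6363099 − (0.6363574219) = −47.5 µV.

−47.5 µV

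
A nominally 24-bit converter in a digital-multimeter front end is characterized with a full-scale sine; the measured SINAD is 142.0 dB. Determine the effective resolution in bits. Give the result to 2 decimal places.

ENOB = (SINAD − 1.76) / 6.02 = (142.0 − 1.76) / 6.02 = 140.24 / 6.02 = 23.2957.

23.30 bits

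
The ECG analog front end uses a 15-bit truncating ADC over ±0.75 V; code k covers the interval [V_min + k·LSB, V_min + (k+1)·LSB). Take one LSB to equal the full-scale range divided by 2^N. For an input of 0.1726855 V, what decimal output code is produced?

20156

Full-scale range = 0.75 V − (-0.75 V) = 1.5 V. LSB = 1.5 V / 2^15 ≈ 45.78 µV.
V_in − V_min = 0.1726855 − (-0.75) = 0.9226855 V.
Divide by LSB: 0.9226855 × 32768/1.5 = 20156.3723.
Truncating gives code 20156.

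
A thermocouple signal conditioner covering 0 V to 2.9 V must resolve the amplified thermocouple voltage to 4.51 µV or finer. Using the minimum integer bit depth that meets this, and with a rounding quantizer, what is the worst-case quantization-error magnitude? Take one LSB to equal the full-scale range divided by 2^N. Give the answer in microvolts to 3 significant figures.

Span = 2.9 V.
Required number of levels: 2.9/4.51 µV = 643020; smallest N with 2^N ≥ that is 20.
One LSB is 2.9 V / 1048576 = 2.7657 µV.
Max error for round-to-nearest is LSB/2 = 1.38 µV.

1.38 µV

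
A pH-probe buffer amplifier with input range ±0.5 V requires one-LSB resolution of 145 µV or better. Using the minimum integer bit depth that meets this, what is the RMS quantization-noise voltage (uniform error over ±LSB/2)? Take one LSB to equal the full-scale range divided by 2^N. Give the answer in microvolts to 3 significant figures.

Range = 0.5 − (-0.5) = 1 V.
1 V / 145 µV = 6897. Since 2^12 = 4096 and 2^13 = 8192, N = 13.
LSB = 1 V ÷ 2^13 = 1/8192 V = 122.07 µV.
V_rms = LSB/√12 = 35.2 µV.

35.2 µV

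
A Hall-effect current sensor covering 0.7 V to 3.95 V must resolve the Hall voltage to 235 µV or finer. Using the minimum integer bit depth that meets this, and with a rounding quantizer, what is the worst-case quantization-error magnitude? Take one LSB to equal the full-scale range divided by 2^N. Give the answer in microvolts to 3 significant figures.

Range = 3.95 − (0.7) = 3.25 V.
Required number of levels: 3.25/235 µV = 13830; smallest N with 2^N ≥ that is 14.
LSB = 3.25 V / 2^14 = 198.36 µV.
Max error for round-to-nearest is LSB/2 = 99.2 µV.

99.2 µV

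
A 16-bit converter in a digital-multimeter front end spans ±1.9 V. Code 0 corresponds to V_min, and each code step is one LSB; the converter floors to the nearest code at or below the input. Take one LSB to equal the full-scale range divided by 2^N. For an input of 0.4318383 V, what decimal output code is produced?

Full-scale range = 1.9 V − (-1.9 V) = 3.8 V. LSB = 3.8 V / 2^16 ≈ 57.98 µV.
code = ⌊(V_in − V_min)/LSB⌋ = ⌊(V_in − V_min) × 2^16 / range⌋
     = ⌊(0.4318383 − (-1.9)) × 65536 / 3.8⌋ = ⌊2.3318383 × 65536/3.8⌋
     = ⌊40215.620⌋ = 40215.

40215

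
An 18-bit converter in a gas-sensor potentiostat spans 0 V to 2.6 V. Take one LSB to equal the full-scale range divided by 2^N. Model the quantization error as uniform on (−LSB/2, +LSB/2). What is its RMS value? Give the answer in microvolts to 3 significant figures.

V_FS = 2.6 V.
LSB = 2.6 V / 2^18 = 9.9182 µV.
σ_q = LSB/√12 = 9.9182 µV/3.4641 = 2.86 µV.

2.86 µV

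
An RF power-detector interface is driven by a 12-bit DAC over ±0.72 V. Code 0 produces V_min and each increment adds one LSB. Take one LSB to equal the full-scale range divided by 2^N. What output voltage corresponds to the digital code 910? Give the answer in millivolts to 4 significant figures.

Full-scale range = 0.72 V − (-0.72 V) = 1.44 V. LSB = 1.44 V / 2^12.
V_out = -0.72 + 910 × (1.44/4096) V
      = -0.72 + 0.319922 = -0.400078 V.

-400.1 mV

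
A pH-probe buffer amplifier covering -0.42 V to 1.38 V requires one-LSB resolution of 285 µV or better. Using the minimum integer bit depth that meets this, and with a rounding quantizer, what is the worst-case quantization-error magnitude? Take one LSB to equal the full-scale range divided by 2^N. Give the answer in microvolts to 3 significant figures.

The full-scale span is 1.38 − (-0.42) = 1.8 V.
Required number of levels: 1.8/285 µV = 6315.8; smallest N with 2^N ≥ that is 13.
LSB = 1.8 V ÷ 2^13 = 1.8/8192 V = 219.73 µV.
Max error for round-to-nearest is LSB/2 = 110 µV.

110 µV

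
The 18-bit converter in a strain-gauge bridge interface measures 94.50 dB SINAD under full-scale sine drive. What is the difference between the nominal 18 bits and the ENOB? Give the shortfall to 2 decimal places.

Effective bits = (94.50 − 1.76)/6.02 = 15.4053.
Shortfall = 18 − 15.4053 = 2.5947 bits.

2.59 bits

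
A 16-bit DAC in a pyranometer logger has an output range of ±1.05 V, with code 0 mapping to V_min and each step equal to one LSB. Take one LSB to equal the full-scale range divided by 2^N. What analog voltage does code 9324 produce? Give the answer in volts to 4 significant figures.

Full-scale range = 1.05 V − (-1.05 V) = 2.1 V. LSB = 2.1 V / 2^16.
V_out = V_min + code × LSB = -1.05 V + 9324 × 2.1 V / 65536
      = -1.05 + 0.298773 = -0.751227 V.

-0.7512 V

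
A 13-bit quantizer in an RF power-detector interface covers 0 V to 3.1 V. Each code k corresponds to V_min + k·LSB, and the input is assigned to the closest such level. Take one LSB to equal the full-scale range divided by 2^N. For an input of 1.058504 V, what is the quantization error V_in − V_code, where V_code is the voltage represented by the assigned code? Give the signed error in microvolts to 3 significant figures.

Full-scale range = 3.1 V. LSB = 3.1 V / 2^13 ≈ 378.4 µV.
(1.058504 − (0)) / LSB = 1.058504 × 8192/3.1 = 2797.1822. Nearest integer: k = 2797.
Reconstructed level: 0 + 2797 × 3.1/8192 V = 1.058435059 V.
V_in − V_code = 1.058504 − (1.058435059) = +68.9 µV.

+68.9 µV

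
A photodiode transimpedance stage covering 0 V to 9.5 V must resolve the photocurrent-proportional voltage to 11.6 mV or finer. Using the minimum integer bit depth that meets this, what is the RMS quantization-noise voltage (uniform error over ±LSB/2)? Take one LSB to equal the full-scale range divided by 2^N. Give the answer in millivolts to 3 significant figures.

2.68 mV

Range is 9.5 V.
Required number of levels: 9.5/11.6 mV = 818.97; smallest N with 2^N ≥ that is 10.
LSB = 9.5 V / 2^10 = 9.2773 mV.
RMS noise = LSB/√12 = 2.68 mV.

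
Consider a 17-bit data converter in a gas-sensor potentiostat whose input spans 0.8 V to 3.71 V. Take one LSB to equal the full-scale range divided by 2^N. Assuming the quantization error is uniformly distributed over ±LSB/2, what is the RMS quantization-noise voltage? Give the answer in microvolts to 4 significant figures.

6.409 µV

Range = 3.71 − (0.8) = 2.91 V.
LSB = 2.91 V / 2^17 = 22.2015 µV.
RMS of a uniform error over width LSB is LSB/√12 = 6.409 µV.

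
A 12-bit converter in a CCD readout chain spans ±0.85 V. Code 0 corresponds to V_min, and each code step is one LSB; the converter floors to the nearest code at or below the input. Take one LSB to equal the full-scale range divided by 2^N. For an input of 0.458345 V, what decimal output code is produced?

Full-scale range = 0.85 V − (-0.85 V) = 1.7 V. LSB = 1.7 V / 2^12 ≈ 415.0 µV.
V_in − V_min = 0.458345 − (-0.85) = 1.308345 V.
Divide by LSB: 1.308345 × 4096/1.7 = 3152.3418.
Truncating gives code 3152.

3152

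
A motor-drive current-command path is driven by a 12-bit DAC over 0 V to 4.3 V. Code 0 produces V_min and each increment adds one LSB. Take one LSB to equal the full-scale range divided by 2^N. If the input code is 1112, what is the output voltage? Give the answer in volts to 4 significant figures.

1.167 V

Full-scale range = 4.3 V. LSB = 4.3 V / 2^12.
Output = V_min + (1112/4096) × range = 0 + 0.271484 × 4.3 V
      = 0 V + 1.16738 V = 1.16738 V.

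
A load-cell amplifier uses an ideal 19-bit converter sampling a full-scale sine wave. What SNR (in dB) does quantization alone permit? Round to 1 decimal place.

Ideal quantization SNR: 6.02 × 19 + 1.76 dB = 116.1 dB.

116.1 dB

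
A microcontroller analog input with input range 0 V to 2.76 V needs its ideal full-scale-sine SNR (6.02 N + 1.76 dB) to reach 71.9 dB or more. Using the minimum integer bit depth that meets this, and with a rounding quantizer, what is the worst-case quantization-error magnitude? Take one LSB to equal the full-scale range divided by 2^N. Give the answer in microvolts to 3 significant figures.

337 µV

Full-scale range = 2.76 V.
N ≥ (71.9 − 1.76)/6.02 = 11.651 → N_min = 12.
Step size = 2.76/4096 V = 0.67383 mV.
|e|_max = LSB/2 = 337 µV.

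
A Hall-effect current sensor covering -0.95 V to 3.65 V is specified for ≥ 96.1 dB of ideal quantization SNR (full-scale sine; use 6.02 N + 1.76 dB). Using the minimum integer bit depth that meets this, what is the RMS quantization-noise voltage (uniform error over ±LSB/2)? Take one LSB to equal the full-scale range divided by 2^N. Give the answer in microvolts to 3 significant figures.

20.3 µV

Span: 3.65 V − (-0.95 V) = 4.6 V.
Solving 6.02 N ≥ 96.1 − 1.76: N ≥ 15.671. Round up → N = 16.
One LSB is 4.6 V / 65536 = 70.190 µV.
σ_q = LSB/√12 = 70.190 µV/3.4641 = 20.3 µV.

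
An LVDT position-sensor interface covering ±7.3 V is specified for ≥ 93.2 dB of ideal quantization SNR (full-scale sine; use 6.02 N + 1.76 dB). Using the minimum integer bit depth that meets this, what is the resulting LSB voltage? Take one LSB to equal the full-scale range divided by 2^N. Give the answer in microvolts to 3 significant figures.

223 µV

Full-scale range = 7.3 V − (-7.3 V) = 14.6 V.
N ≥ (93.2 − 1.76)/6.02 = 15.189 → N_min = 16.
Step size = 14.6/65536 V = 223 µV.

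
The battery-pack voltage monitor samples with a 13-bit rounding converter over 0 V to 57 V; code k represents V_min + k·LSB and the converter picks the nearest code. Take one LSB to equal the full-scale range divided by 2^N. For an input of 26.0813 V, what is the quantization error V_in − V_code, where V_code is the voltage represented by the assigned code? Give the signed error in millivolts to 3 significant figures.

+2.69 mV

Full-scale range = 57 V. LSB = 57 V / 2^13 ≈ 6.958 mV.
(26.0813 − (0)) / LSB = 26.0813 × 8192/57 = 3748.3861. Nearest integer: k = 3748.
V_code = V_min + k × range/2^13 = 0 + 3748 × 57/8192 = 26.07861328 V.
e = 26.0813 − (26.07861328) = +2.69 mV.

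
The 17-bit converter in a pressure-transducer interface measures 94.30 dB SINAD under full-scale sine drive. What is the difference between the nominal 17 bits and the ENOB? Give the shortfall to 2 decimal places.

1.63 bits

Effective bits = (94.30 − 1.76)/6.02 = 15.3721.
Shortfall = 17 − 15.3721 = 1.6279 bits.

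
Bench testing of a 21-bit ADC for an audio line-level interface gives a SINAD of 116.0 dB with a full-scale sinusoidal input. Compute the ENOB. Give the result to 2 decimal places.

(116.0 − 1.76) / 6.02 = 114.24/6.02 = 18.9767 effective bits.

18.98 bits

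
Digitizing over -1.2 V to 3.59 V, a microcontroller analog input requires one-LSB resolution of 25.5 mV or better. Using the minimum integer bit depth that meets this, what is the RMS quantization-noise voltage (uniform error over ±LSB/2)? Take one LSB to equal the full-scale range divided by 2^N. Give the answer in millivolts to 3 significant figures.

5.40 mV

Range = 3.59 − (-1.2) = 4.79 V.
4.79 V / 25.5 mV = 187.8. Since 2^7 = 128 and 2^8 = 256, N = 8.
LSB = 4.79 V / 2^8 = 18.711 mV.
RMS noise = LSB/√12 = 5.40 mV.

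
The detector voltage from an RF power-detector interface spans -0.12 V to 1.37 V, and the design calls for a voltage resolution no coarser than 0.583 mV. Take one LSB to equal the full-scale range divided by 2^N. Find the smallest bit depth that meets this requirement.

12 bits

Span: 1.37 V − (-0.12 V) = 1.49 V.
Required number of levels: 1.49/0.583 mV = 2555.7; smallest N with 2^N ≥ that is 12.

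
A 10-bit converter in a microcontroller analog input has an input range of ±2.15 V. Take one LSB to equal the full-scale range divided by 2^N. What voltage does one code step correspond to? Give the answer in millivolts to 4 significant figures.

Range = 2.15 − (-2.15) = 4.3 V.
2^10 = 1024 levels.
Step size = 4.3/1024 V = 4.199 mV.

4.199 mV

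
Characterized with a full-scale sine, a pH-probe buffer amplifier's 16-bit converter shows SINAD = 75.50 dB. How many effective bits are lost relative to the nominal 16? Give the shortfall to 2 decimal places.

3.75 bits

N_eff = (75.50 − 1.76)/6.02 = 12.2492 bits.
Lost resolution: 16 − 12.2492 = 3.7508 bits.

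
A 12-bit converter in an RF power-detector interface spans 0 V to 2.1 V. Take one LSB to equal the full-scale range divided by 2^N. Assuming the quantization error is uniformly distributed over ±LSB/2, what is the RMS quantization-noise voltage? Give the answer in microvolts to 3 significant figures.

Range is 2.1 V.
One LSB is 2.1 V / 4096 = 0.51270 mV.
RMS of a uniform error over width LSB is LSB/√12 = 148 µV.

148 µV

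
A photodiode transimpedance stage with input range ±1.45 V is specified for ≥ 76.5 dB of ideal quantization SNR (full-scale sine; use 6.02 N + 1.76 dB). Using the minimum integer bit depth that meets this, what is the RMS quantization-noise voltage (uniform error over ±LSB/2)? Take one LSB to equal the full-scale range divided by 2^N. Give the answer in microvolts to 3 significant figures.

Span: 1.45 V − (-1.45 V) = 2.9 V.
Solving 6.02 N ≥ 76.5 − 1.76: N ≥ 12.415. Round up → N = 13.
One LSB is 2.9 V / 8192 = 354.00 µV.
σ_q = LSB/√12 = 354.00 µV/3.4641 = 102 µV.

102 µV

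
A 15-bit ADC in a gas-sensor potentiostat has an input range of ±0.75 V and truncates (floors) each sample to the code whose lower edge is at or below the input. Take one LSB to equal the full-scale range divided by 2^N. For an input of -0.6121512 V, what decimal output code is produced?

The full-scale span is 0.75 − (-0.75) = 1.5 V. LSB = 1.5 V / 2^15 ≈ 45.78 µV.
code = ⌊(V_in − V_min)/LSB⌋ = ⌊(V_in − V_min) × 2^15 / range⌋
     = ⌊(-0.6121512 − (-0.75)) × 32768 / 1.5⌋ = ⌊0.1378488 × 32768/1.5⌋
     = ⌊3011.353⌋ = 3011.

3011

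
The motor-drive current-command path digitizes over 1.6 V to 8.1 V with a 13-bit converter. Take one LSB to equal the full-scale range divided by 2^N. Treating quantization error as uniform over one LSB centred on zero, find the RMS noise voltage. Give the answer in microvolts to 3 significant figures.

Span: 8.1 V − (1.6 V) = 6.5 V.
Step size = 6.5/8192 V = 0.79346 mV.
V_rms = LSB/√12 = 0.79346 mV / √12 = 229 µV.

229 µV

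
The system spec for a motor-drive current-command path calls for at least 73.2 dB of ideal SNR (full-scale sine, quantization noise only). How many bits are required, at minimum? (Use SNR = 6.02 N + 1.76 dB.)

Solving 6.02 N ≥ 73.2 − 1.76: N ≥ 11.867. Round up → N = 12.

12 bits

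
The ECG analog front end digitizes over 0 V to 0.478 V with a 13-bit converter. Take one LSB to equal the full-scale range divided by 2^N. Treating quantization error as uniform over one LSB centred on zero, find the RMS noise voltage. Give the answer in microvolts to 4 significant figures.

Span = 0.478 V.
LSB = 0.478 V / 2^13 = 58.3496 µV.
σ_q = LSB/√12 = 58.3496 µV/3.4641 = 16.84 µV.

16.84 µV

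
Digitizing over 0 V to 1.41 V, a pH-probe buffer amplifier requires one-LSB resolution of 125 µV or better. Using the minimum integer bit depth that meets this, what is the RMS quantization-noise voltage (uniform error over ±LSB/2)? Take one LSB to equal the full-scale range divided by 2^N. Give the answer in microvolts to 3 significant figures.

Range is 1.41 V.
Required number of levels: 1.41/125 µV = 11280; smallest N with 2^N ≥ that is 14.
LSB = 1.41 V / 2^14 = 86.060 µV.
σ_q = LSB/√12 = 86.060 µV/3.4641 = 24.8 µV.

24.8 µV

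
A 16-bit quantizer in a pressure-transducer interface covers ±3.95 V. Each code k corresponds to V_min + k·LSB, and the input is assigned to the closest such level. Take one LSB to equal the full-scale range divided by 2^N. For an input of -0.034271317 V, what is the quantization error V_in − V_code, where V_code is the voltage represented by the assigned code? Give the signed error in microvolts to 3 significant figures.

−36.7 µV

Span: 3.95 V − (-3.95 V) = 7.9 V. LSB = 7.9 V / 2^16 ≈ 120.5 µV.
Position in LSBs: (-0.034271317 − (-3.95)) × 65536/7.9 = 32483.6956; rounding gives k = 32484.
V_code = V_min + k × range/2^16 = -3.95 + 32484 × 7.9/65536 = -0.034234619141 V.
V_in − V_code = -0.034271317 − (-0.034234619141) = −36.7 µV.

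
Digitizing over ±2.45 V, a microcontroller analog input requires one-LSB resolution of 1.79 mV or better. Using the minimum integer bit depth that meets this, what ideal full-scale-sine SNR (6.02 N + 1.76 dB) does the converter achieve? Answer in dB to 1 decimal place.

74.0 dB

Full-scale range = 2.45 V − (-2.45 V) = 4.9 V.
Need 2^N ≥ 4.9 V / 1.79 mV = 2737 → N_min = 12.
Ideal SNR at N = 12: 6.02·12 + 1.76 = 74.0 dB.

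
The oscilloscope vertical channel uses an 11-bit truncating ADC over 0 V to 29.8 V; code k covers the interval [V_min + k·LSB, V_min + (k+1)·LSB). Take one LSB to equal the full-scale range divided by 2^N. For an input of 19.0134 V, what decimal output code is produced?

1306

Full-scale range = 29.8 V. LSB = 29.8 V / 2^11 ≈ 14.55 mV.
(V_in − V_min) × 2^11/range = (19.0134 − (0)) × 2048/29.8 = 1306.693.
Floor → code = 1306.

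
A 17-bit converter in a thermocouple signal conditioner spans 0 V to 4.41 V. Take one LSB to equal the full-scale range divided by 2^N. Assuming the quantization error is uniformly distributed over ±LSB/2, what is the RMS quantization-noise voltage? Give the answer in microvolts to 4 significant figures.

V_FS = 4.41 V.
Step size = 4.41/131072 V = 33.6456 µV.
σ_q = LSB/√12 = 33.6456 µV/3.4641 = 9.713 µV.

9.713 µV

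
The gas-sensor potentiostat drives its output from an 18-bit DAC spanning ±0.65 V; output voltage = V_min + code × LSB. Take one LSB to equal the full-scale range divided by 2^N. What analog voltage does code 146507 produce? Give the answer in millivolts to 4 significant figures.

76.54 mV

The full-scale span is 0.65 − (-0.65) = 1.3 V. LSB = 1.3 V / 2^18.
V_out = V_min + code × LSB = -0.65 V + 146507 × 1.3 V / 262144
      = -0.65 V + 0.726544 V = 0.0765438 V.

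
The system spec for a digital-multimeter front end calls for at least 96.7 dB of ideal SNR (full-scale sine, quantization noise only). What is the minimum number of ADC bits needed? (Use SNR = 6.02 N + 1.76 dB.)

16 bits

N ≥ (96.7 − 1.76)/6.02 = 15.771 → N_min = 16.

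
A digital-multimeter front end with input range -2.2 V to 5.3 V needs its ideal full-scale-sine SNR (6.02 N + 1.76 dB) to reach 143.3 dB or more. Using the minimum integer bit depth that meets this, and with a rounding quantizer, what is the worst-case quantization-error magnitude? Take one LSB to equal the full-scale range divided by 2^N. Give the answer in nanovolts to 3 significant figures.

224 nV

Range = 5.3 − (-2.2) = 7.5 V.
Required N = ⌈(143.3 − 1.76)/6.02⌉ = ⌈23.512⌉ = 24.
Step size = 7.5/16777216 V = 447.03 nV.
|e|_max = LSB/2 = 224 nV.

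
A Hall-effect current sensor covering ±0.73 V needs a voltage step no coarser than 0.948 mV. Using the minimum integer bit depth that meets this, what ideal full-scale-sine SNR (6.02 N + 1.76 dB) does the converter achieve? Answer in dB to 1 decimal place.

68.0 dB

Span: 0.73 V − (-0.73 V) = 1.46 V.
Required number of levels: 1.46/0.948 mV = 1540.1; smallest N with 2^N ≥ that is 11.
6.02(11) + 1.76 = 67.98 dB.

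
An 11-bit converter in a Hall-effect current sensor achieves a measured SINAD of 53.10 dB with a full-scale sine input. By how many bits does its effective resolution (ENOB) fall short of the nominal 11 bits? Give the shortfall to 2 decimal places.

2.47 bits

Effective bits = (53.10 − 1.76)/6.02 = 8.5282.
Shortfall = 11 − 8.5282 = 2.4718 bits.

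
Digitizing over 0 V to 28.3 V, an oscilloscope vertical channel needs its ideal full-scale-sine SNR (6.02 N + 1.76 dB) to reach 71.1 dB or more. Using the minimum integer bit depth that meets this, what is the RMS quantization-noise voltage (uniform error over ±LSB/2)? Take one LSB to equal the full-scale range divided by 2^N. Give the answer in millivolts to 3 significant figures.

Full-scale range = 28.3 V.
6.02 N + 1.76 ≥ 71.1 gives N ≥ 11.518, so the minimum integer is 12.
LSB = 28.3 V ÷ 2^12 = 28.3/4096 V = 6.9092 mV.
RMS noise = LSB/√12 = 1.99 mV.

1.99 mV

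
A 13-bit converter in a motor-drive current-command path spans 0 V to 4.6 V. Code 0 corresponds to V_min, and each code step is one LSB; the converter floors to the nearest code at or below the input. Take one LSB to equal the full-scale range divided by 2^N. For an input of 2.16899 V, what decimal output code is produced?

3862

V_FS = 4.6 V. LSB = 4.6 V / 2^13 ≈ 0.5615 mV.
V_in − V_min = 2.16899 − (0) = 2.16899 V.
Divide by LSB: 2.16899 × 8192/4.6 = 3862.6883.
Truncating gives code 3862.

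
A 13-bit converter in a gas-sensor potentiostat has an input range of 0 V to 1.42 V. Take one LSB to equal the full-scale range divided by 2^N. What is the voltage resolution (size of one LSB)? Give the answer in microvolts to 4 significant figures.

V_FS = 1.42 V.
Number of codes = 2^13 = 8192.
LSB = 1.42 V ÷ 2^13 = 1.42/8192 V = 173.3 µV.

173.3 µV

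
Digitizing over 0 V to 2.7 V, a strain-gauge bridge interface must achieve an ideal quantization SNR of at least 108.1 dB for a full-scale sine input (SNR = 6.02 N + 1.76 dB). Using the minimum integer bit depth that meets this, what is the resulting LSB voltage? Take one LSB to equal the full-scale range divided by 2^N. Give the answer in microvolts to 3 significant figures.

Range is 2.7 V.
N ≥ (108.1 − 1.76)/6.02 = 17.664 → N_min = 18.
Step size = 2.7/262144 V = 10.3 µV.

10.3 µV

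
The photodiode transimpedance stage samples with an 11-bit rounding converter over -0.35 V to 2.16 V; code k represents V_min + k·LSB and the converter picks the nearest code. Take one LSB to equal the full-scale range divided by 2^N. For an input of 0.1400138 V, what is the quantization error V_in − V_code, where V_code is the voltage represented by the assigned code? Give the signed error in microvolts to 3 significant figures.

−221 µV

The full-scale span is 2.16 − (-0.35) = 2.51 V. LSB = 2.51 V / 2^11 ≈ 1.226 mV.
Position in LSBs: (0.1400138 − (-0.35)) × 2048/2.51 = 399.8200; rounding gives k = 400.
Reconstructed level: -0.35 + 400 × 2.51/2048 V = 0.1402343750 V.
V_in − V_code = 0.1400138 − (0.1402343750) = −221 µV.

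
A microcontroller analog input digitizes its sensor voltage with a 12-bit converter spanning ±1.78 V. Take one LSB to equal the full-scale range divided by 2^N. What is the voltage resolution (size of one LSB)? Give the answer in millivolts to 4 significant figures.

The full-scale span is 1.78 − (-1.78) = 3.56 V.
Number of codes = 2^12 = 4096.
Step size = 3.56/4096 V = 0.8691 mV.

0.8691 mV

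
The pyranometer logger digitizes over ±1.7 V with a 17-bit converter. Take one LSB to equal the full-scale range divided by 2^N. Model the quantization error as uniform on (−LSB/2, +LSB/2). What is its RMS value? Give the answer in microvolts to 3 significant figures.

7.49 µV

The full-scale span is 1.7 − (-1.7) = 3.4 V.
One LSB is 3.4 V / 131072 = 25.940 µV.
For a uniform distribution on [−LSB/2, +LSB/2], V_rms = LSB/√12 = 25.940 µV/3.4641 = 7.49 µV.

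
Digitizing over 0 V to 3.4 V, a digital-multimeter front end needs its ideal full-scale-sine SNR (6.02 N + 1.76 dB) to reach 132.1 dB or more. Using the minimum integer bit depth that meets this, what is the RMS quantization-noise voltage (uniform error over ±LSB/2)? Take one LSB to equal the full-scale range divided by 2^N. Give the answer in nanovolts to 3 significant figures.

V_FS = 3.4 V.
Solving 6.02 N ≥ 132.1 − 1.76: N ≥ 21.651. Round up → N = 22.
LSB = 3.4 V ÷ 2^22 = 3.4/4194304 V = 0.81062 µV.
V_rms = LSB/√12 = 234 nV.

234 nV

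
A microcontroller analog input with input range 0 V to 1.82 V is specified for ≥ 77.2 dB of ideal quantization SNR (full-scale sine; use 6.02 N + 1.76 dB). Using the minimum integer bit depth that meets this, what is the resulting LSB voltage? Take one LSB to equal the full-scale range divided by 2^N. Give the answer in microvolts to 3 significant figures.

222 µV

V_FS = 1.82 V.
Required N = ⌈(77.2 − 1.76)/6.02⌉ = ⌈12.532⌉ = 13.
One LSB is 1.82 V / 8192 = 222 µV.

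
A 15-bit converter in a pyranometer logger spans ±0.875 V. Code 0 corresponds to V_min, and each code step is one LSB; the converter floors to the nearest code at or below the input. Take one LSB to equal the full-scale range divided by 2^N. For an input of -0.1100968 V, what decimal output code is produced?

14322

The full-scale span is 0.875 − (-0.875) = 1.75 V. LSB = 1.75 V / 2^15 ≈ 53.41 µV.
V_in − V_min = -0.1100968 − (-0.875) = 0.7649032 V.
Divide by LSB: 0.7649032 × 32768/1.75 = 14322.4846.
Truncating gives code 14322.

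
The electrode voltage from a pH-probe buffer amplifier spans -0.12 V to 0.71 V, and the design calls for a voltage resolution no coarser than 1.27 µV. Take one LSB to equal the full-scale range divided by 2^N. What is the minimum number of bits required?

20 bits

Span: 0.71 V − (-0.12 V) = 0.83 V.
Required number of levels: 0.83/1.27 µV = 653540; smallest N with 2^N ≥ that is 20.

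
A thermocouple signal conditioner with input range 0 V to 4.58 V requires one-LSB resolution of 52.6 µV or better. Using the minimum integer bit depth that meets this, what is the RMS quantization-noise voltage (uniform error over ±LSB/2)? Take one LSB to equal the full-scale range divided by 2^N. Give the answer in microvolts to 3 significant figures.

10.1 µV

Span = 4.58 V.
Levels needed ≥ 4.58/52.6 µV = 87070. 2^17 = 131072 suffices, so N_min = 17.
LSB = 4.58 V / 2^17 = 34.943 µV.
V_rms = LSB/√12 = 10.1 µV.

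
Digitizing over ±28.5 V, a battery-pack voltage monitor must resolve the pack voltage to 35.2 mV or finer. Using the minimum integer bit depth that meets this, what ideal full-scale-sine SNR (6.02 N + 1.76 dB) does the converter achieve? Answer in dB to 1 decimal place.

68.0 dB

Span: 28.5 V − (-28.5 V) = 57 V.
Required number of levels: 57/35.2 mV = 1619.3; smallest N with 2^N ≥ that is 11.
6.02(11) + 1.76 = 67.98 dB.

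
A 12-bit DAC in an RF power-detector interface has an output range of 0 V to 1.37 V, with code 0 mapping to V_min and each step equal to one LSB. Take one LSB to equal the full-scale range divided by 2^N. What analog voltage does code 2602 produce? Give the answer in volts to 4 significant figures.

V_FS = 1.37 V. LSB = 1.37 V / 2^12.
V_out = V_min + code × LSB = 0 V + 2602 × 1.37 V / 4096
      = 0 + 0.870298 = 0.870298 V.

0.8703 V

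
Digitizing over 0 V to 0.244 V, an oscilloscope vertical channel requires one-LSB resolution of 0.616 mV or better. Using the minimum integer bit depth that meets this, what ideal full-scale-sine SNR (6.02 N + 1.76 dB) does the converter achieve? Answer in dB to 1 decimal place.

Full-scale range = 0.244 V.
Required number of levels: 0.244/0.616 mV = 396.10; smallest N with 2^N ≥ that is 9.
Ideal SNR at N = 9: 6.02·9 + 1.76 = 55.9 dB.

55.9 dB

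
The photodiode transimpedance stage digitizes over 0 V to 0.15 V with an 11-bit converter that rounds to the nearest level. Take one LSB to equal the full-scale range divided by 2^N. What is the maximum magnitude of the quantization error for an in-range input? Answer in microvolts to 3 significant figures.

V_FS = 0.15 V.
LSB = 0.15 V / 2^11 = 73.242 µV.
|e|_max = LSB/2 = 36.6 µV.

36.6 µV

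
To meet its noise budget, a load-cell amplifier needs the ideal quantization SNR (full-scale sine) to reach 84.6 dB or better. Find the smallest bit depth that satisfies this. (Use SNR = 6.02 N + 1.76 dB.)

Solving 6.02 N ≥ 84.6 − 1.76: N ≥ 13.761. Round up → N = 14.

14 bits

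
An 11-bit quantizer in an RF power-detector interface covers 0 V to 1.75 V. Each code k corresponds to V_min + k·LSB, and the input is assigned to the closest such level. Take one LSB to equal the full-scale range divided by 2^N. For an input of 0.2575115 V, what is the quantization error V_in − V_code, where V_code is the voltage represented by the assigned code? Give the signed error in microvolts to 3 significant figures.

+309 µV

Full-scale range = 1.75 V. LSB = 1.75 V / 2^11 ≈ 0.8545 mV.
(V_in − V_min)/LSB = (0.2575115 − (0)) × 2048/1.75 = 301.3620 → nearest code k = 301.
Reconstructed level: 0 + 301 × 1.75/2048 V = 0.2572021484 V.
V_in − V_code = 0.2575115 − (0.2572021484) = +309 µV.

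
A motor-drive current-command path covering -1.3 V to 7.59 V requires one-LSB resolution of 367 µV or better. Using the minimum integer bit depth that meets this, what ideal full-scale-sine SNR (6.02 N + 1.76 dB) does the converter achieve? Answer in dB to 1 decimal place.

Range = 7.59 − (-1.3) = 8.89 V.
Required number of levels: 8.89/367 µV = 24223; smallest N with 2^N ≥ that is 15.
Ideal SNR at N = 15: 6.02·15 + 1.76 = 92.1 dB.

92.1 dB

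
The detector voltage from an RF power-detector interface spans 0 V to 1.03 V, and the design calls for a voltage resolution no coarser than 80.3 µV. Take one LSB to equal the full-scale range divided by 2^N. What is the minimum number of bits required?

14 bits

Range is 1.03 V.
Required number of levels: 1.03/80.3 µV = 12827; smallest N with 2^N ≥ that is 14.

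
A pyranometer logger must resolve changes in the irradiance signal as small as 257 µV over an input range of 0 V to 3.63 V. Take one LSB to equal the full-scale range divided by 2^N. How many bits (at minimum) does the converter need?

14 bits

V_FS = 3.63 V.
3.63 V / 257 µV = 14120. Since 2^13 = 8192 and 2^14 = 16384, N = 14.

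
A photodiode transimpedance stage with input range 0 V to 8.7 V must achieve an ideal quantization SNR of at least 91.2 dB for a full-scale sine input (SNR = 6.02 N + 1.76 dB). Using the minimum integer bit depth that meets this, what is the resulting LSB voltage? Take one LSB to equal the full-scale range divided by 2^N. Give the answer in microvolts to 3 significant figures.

266 µV

Span = 8.7 V.
Required N = ⌈(91.2 − 1.76)/6.02⌉ = ⌈14.857⌉ = 15.
One LSB is 8.7 V / 32768 = 266 µV.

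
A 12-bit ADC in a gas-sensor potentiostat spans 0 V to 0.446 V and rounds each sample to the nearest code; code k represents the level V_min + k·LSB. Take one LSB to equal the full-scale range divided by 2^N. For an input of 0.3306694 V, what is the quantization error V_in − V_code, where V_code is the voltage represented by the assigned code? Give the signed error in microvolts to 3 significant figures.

Range is 0.446 V. LSB = 0.446 V / 2^12 ≈ 108.9 µV.
(0.3306694 − (0)) / LSB = 0.3306694 × 4096/0.446 = 3036.8203. Nearest integer: k = 3037.
V_code = 0 + (3037/4096) × 0.446 = 0.3306889648 V.
Error = V_in − V_code = 0.3306694 − (0.3306889648) = −19.6 µV.

−19.6 µV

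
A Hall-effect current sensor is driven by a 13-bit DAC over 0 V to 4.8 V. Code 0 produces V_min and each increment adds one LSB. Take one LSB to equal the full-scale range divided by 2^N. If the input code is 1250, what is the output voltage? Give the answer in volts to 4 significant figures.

0.7324 V

V_FS = 4.8 V. LSB = 4.8 V / 2^13.
Output = V_min + (1250/8192) × range = 0 + 0.152588 × 4.8 V
      = 0 + 0.732422 = 0.732422 V.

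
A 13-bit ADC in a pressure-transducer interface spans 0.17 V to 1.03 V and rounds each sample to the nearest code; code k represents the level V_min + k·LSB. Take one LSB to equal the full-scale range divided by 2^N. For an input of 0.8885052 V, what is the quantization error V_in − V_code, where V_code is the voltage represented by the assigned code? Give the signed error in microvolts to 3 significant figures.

Full-scale range = 1.03 V − (0.17 V) = 0.86 V. LSB = 0.86 V / 2^13 ≈ 105.0 µV.
(0.8885052 − (0.17)) / LSB = 0.7185052 × 8192/0.86 = 6844.1798. Nearest integer: k = 6844.
V_code = 0.17 + (6844/8192) × 0.86 = 0.8884863281 V.
e = 0.8885052 − (0.8884863281) = +18.9 µV.

+18.9 µV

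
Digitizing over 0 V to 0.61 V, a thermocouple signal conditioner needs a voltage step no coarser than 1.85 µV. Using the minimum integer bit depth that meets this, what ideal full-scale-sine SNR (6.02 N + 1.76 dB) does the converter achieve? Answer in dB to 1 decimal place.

Full-scale range = 0.61 V.
Need 2^N ≥ 0.61 V / 1.85 µV = 329700 → N_min = 19.
6.02(19) + 1.76 = 116.14 dB.

116.1 dB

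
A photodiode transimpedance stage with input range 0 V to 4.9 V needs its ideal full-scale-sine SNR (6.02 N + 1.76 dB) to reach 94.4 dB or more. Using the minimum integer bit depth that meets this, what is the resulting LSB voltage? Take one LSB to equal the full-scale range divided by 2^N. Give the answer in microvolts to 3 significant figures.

V_FS = 4.9 V.
N ≥ (94.4 − 1.76)/6.02 = 15.389 → N_min = 16.
LSB = 4.9 V ÷ 2^16 = 4.9/65536 V = 74.8 µV.

74.8 µV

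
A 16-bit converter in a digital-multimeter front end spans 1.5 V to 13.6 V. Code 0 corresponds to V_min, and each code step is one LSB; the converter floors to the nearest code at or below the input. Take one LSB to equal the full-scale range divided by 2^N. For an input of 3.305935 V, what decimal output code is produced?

9781

Full-scale range = 13.6 V − (1.5 V) = 12.1 V. LSB = 12.1 V / 2^16 ≈ 184.6 µV.
V_in − V_min = 3.305935 − (1.5) = 1.805935 V.
Divide by LSB: 1.805935 × 65536/12.1 = 9781.3022.
Truncating gives code 9781.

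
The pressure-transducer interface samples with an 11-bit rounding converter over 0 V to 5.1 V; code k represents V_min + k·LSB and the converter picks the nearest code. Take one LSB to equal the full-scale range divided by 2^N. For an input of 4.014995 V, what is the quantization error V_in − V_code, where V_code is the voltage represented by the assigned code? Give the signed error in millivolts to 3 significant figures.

V_FS = 5.1 V. LSB = 5.1 V / 2^11 ≈ 2.490 mV.
Position in LSBs: (4.014995 − (0)) × 2048/5.1 = 1612.2960; rounding gives k = 1612.
V_code = V_min + k × range/2^11 = 0 + 1612 × 5.1/2048 = 4.014257813 V.
V_in − V_code = 4.014995 − (4.014257813) = +0.737 mV.

+0.737 mV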